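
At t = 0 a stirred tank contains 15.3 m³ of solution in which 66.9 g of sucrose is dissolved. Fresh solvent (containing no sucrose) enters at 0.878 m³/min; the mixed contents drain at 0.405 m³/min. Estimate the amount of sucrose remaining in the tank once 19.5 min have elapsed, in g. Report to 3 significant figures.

Total volume: dV/dt = Q_in − Q_out = 0.47300 m³/min, so V(t) = 15.3 + 0.47300 t and V(19.5) = 24.523 m³.
Species balance (pure solvent in): dm/dt = −Q_out · m/V(t).
Separate: dm/m = −Q_out dt/V(t) ⇒ ln(m/m₀) = −(Q_out/(Q_in−Q_out)) ln(V/V₀).
m = m₀ (V₀/V)^(Q_out/(Q_in−Q_out)) = 66.9 × (15.3/24.523)^(0.85624) = 44.667 g.

44.7 g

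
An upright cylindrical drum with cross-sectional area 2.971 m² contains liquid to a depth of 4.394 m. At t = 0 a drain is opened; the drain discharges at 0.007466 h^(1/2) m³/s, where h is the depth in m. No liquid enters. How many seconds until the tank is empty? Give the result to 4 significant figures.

With no inflow, A dh/dt = −0.007466 √h.
∫ h^(−1/2) dh = −(0.007466/A) ∫ dt, giving 2√h = 2√h₀ − (0.007466/A) t.
Tank is empty when √h = 0: t_empty = 2A√h₀/0.007466.
t_empty = 2·2.971·√4.394/0.007466 = 5.94200·2.09619/0.007466 = 1668.30 s.

1668 s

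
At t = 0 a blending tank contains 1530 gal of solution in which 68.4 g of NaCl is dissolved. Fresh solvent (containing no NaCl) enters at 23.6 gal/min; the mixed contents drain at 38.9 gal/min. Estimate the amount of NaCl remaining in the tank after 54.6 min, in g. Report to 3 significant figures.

9.19 g

Total volume: dV/dt = Q_in − Q_out = -15.300 gal/min, so V(t) = 1530 − 15.300 t and V(54.6) = 694.62 gal.
Species balance (pure solvent in): dm/dt = −Q_out · m/V(t).
Separate: dm/m = −Q_out dt/V(t) ⇒ ln(m/m₀) = −(Q_out/(Q_in−Q_out)) ln(V/V₀).
m = m₀ (V₀/V)^(Q_out/(Q_in−Q_out)) = 68.4 × (1530/694.62)^(-2.5425) = 9.1860 g.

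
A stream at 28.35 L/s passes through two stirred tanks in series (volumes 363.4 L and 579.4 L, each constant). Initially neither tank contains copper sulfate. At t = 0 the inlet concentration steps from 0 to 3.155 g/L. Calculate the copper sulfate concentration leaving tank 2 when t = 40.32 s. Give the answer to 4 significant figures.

Time constants: τᵢ = Vᵢ/Q for each well-mixed tank.
τ₁ = 363.4/28.35 = 12.8183 s; τ₂ = 579.4/28.35 = 20.4374 s.
Solving the cascade with C₁(0)=C₂(0)=0 gives C₂(t) = C_in[1 − (τ₁ e^(−t/τ₁) − τ₂ e^(−t/τ₂))/(τ₁ − τ₂)].
At t = 40.32: e^(−t/τ₁) = 0.0430457, e^(−t/τ₂) = 0.139059.
C₂ = 3.155·[1 − (12.8183·0.0430457 − 20.4374·0.139059)/(-7.61905)] = 3.155·0.699407 = 2.20663 g/L.

2.207 g/L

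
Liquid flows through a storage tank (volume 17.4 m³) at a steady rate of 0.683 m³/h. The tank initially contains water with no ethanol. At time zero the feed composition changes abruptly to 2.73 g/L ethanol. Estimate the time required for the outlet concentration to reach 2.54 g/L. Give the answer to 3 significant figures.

67.9 h

Species balance: V dC/dt = Q(C_in − C) ⇒ τ = V/Q = 25.476 h.
C(t) = C_in + (C₀ − C_in) e^(−t/τ). Set C = 2.54 and solve for t:
e^(−t/τ) = (C − C_in)/(C₀ − C_in) = (2.54 − 2.73)/(0 − 2.73) = 0.069597
t = −τ ln(…) = 25.476 × 2.6650 = 67.894 h.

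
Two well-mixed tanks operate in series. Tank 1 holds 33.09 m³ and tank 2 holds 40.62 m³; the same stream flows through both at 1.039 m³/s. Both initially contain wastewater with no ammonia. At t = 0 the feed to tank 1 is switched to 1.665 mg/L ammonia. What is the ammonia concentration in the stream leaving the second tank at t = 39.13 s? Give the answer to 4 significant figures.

Species balance on tank i: dCᵢ/dt = (Cᵢ₋₁ − Cᵢ)/τᵢ with τᵢ = Vᵢ/Q.
τ₁ = 33.09/1.039 = 31.8479 s; τ₂ = 40.62/1.039 = 39.0953 s.
Solving the cascade with C₁(0)=C₂(0)=0 gives C₂(t) = C_in[1 − (τ₁ e^(−t/τ₁) − τ₂ e^(−t/τ₂))/(τ₁ − τ₂)].
At t = 39.13: e^(−t/τ₁) = 0.292687, e^(−t/τ₂) = 0.367553.
C₂ = 1.665·[1 − (31.8479·0.292687 − 39.0953·0.367553)/(-7.24735)] = 1.665·0.303455 = 0.505253 mg/L.

0.5053 mg/L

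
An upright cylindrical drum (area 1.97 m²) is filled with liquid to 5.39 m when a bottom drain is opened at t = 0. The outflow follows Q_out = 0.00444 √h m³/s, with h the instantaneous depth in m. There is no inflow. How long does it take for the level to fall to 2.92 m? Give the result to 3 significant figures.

A dh/dt = −Q_out = −0.00444 √h.
∫ h^(−1/2) dh = −(0.00444/A) ∫ dt, giving 2√h = 2√h₀ − (0.00444/A) t.
t = 2A(√h₀ − √h)/0.00444 = 2·1.97·(√5.39 − √2.92)/0.00444
  = 3.9400 × (2.3216 − 1.7088) / 0.00444 = 543.82 s.

544 s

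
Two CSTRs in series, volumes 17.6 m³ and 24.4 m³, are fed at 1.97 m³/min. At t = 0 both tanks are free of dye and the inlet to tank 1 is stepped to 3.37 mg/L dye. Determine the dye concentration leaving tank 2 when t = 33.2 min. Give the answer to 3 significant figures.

2.75 mg/L

Species balance on tank i: dCᵢ/dt = (Cᵢ₋₁ − Cᵢ)/τᵢ with τᵢ = Vᵢ/Q.
τ₁ = 17.6/1.97 = 8.9340 min; τ₂ = 24.4/1.97 = 12.386 min.
Solving the cascade with C₁(0)=C₂(0)=0 gives C₂(t) = C_in[1 − (τ₁ e^(−t/τ₁) − τ₂ e^(−t/τ₂))/(τ₁ − τ₂)].
At t = 33.2: e^(−t/τ₁) = 0.024328, e^(−t/τ₂) = 0.068529.
C₂ = 3.37·[1 − (8.9340·0.024328 − 12.386·0.068529)/(-3.4518)] = 3.37·0.81707 = 2.7535 mg/L.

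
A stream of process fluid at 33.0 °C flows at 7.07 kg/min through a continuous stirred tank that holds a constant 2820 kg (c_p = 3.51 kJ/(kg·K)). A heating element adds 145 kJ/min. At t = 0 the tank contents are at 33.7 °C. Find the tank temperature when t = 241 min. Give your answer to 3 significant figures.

36.0 °C

First-law balance (no shaft work): M c_p dT/dt = ṁ c_p (T_in − T) + 145.
τ = M/ṁ = 398.87 min; T_ss = T_in + Q̇/(ṁ c_p) = 33.0 + 145/(7.07·3.51) = 38.843 °C.
Integrating: T(t) = T_ss + (T₀ − T_ss) e^(−t/τ).
T(241) = 38.843 + (-5.1431)·e^(−241/398.87) = 38.843 + (-5.1431)·0.54651 = 36.032 °C.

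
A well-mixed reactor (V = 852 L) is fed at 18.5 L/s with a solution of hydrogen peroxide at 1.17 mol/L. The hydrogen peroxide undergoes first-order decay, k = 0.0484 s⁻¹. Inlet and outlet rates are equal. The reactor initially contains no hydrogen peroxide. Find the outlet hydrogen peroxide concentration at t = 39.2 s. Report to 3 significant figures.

V dC/dt = Q(C_in − C) − k V C.
This is linear with rate a = Q/V + k = 0.070114 s⁻¹.
C_ss = Q C_in/(Q + kV) = 0.36234 mol/L; C(t) = C_ss + (C₀ − C_ss) e^(−a t).
C(39.2) = 0.36234 + (-0.36234)·e^(−0.070114·39.2) = 0.36234 + (-0.36234)·0.064027 = 0.33914 mol/L.

0.339 mol/L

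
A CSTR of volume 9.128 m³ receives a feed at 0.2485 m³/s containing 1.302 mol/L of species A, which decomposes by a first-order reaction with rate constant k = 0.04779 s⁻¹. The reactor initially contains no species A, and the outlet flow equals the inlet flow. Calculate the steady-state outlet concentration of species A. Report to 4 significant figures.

Accumulation = in − out − consumed: V dC/dt = Q C_in − Q C − k V C.
Steady state (dC/dt = 0): C_ss = Q C_in/(Q + kV) = C_in/(1 + kV/Q).
C_ss = 0.2485·1.302/(0.2485 + 0.04779·9.128) = 0.323547/0.684727 = 0.472520 mol/L.

0.4725 mol/L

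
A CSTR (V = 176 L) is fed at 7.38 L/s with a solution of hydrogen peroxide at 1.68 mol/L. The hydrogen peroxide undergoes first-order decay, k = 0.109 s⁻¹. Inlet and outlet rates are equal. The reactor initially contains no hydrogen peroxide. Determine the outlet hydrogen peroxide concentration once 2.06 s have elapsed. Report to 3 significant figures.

0.125 mol/L

Species balance: V dC/dt = Q C_in − Q C − k V C.
This is linear with rate a = Q/V + k = 0.15093 s⁻¹.
C_ss = Q C_in/(Q + kV) = 0.46674 mol/L; C(t) = C_ss + (C₀ − C_ss) e^(−a t).
C(2.06) = 0.46674 + (-0.46674)·e^(−0.15093·2.06) = 0.46674 + (-0.46674)·0.73277 = 0.12472 mol/L.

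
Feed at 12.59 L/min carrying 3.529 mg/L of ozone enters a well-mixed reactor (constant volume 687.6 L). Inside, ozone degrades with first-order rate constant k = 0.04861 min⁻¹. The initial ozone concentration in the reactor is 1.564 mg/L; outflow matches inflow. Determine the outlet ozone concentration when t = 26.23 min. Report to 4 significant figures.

1.069 mg/L

V dC/dt = Q(C_in − C) − k V C.
This is linear with rate a = Q/V + k = 0.0669201 min⁻¹.
C_ss = Q C_in/(Q + kV) = 0.965573 mg/L; C(t) = C_ss + (C₀ − C_ss) e^(−a t).
C(26.23) = 0.965573 + (0.598427)·e^(−0.0669201·26.23) = 0.965573 + (0.598427)·0.172853 = 1.06901 mg/L.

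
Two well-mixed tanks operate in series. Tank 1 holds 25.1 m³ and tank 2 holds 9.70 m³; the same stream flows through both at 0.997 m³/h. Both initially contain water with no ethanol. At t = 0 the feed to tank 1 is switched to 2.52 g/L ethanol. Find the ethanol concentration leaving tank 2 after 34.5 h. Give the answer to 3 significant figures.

1.52 g/L

Time constants: τᵢ = Vᵢ/Q for each well-mixed tank.
τ₁ = 25.1/0.997 = 25.176 h; τ₂ = 9.70/0.997 = 9.7292 h.
Tank 1: C₁ = C_in(1 − e^(−t/τ₁)). Tank 2 (τ₁ ≠ τ₂): C₂ = C_in[1 − (τ₁ e^(−t/τ₁) − τ₂ e^(−t/τ₂))/(τ₁ − τ₂)].
At t = 34.5: e^(−t/τ₁) = 0.25401, e^(−t/τ₂) = 0.028839.
C₂ = 2.52·[1 − (25.176·0.25401 − 9.7292·0.028839)/(15.446)] = 2.52·0.60416 = 1.5225 g/L.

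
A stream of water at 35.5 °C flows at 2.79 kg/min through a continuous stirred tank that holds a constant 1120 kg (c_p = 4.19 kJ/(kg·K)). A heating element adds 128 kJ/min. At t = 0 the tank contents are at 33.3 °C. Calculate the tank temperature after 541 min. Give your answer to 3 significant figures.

Unsteady energy balance on the tank contents: M c_p dT/dt = ṁ c_p (T_in − T) + 128.
τ = M/ṁ = 401.43 min; T_ss = T_in + Q̇/(ṁ c_p) = 35.5 + 128/(2.79·4.19) = 46.449 °C.
T approaches T_ss exponentially: T(t) = T_ss + (T₀ − T_ss) e^(−t/τ).
T(541) = 46.449 + (-13.149)·e^(−541/401.43) = 46.449 + (-13.149)·0.25985 = 43.033 °C.

43.0 °C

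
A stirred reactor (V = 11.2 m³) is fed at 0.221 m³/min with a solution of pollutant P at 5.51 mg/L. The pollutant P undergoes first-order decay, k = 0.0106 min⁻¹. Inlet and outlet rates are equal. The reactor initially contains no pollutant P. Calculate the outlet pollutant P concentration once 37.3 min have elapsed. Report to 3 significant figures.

2.43 mg/L

V dC/dt = Q(C_in − C) − k V C.
dC/dt = (Q/V) C_in − (Q/V + k) C; effective rate a = Q/V + k = 0.019732 + 0.0106 = 0.030332 min⁻¹.
C_ss = Q C_in/(Q + kV) = 3.5845 mg/L; C(t) = C_ss + (C₀ − C_ss) e^(−a t).
C(37.3) = 3.5845 + (-3.5845)·e^(−0.030332·37.3) = 3.5845 + (-3.5845)·0.32258 = 2.4282 mg/L.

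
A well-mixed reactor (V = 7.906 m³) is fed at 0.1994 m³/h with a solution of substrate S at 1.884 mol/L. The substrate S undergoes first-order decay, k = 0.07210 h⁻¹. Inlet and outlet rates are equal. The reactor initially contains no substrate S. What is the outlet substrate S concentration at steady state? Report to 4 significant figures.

0.4882 mol/L

Accumulation = in − out − consumed: V dC/dt = Q C_in − Q C − k V C.
At steady state: 0 = Q C_in − (Q + kV) C_ss, so C_ss = Q C_in/(Q + kV).
C_ss = 0.1994·1.884/(0.1994 + 0.07210·7.906) = 0.375670/0.769423 = 0.488249 mol/L.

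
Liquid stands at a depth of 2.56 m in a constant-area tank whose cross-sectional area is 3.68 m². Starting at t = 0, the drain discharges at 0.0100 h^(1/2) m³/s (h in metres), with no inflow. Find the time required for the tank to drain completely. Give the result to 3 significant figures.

Mass balance (ρ constant): A dh/dt = −0.0100 √h.
∫ h^(−1/2) dh = −(0.0100/A) ∫ dt, giving 2√h = 2√h₀ − (0.0100/A) t.
Set h = 0: 2√h₀ = (0.0100/A) t_empty ⇒ t_empty = 2A√h₀/0.0100.
t_empty = 2·3.68·√2.56/0.0100 = 7.3600·1.6000/0.0100 = 1177.6 s.

1180 s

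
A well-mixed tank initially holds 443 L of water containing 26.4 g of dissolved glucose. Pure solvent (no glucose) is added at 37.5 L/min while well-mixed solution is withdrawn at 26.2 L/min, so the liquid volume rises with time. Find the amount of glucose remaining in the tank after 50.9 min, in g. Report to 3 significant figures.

3.83 g

Total volume: dV/dt = Q_in − Q_out = 11.300 L/min, so V(t) = 443 + 11.300 t and V(50.9) = 1018.2 L.
No glucose enters, so dm/dt = −Q_out · (m/V).
Separate: dm/m = −Q_out dt/V(t) ⇒ ln(m/m₀) = −(Q_out/(Q_in−Q_out)) ln(V/V₀).
m = m₀ (V₀/V)^(Q_out/(Q_in−Q_out)) = 26.4 × (443/1018.2)^(2.3186) = 3.8338 g.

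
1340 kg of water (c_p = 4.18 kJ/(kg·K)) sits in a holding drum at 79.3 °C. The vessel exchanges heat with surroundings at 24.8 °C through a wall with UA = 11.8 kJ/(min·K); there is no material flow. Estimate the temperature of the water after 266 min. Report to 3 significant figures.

55.9 °C

Lumped-capacitance energy balance: M c_p dT/dt = UA(T_amb − T).
dT/dt = (T_ss − T)/τ with T_ss = T_amb = 24.800 °C, τ = M c_p/UA = 1340·4.18/11.8 = 474.68 min.
T approaches T_ss exponentially: T(t) = T_ss + (T₀ − T_ss) e^(−t/τ).
T(266) = 24.800 + (54.500)·0.57099 = 55.919 °C.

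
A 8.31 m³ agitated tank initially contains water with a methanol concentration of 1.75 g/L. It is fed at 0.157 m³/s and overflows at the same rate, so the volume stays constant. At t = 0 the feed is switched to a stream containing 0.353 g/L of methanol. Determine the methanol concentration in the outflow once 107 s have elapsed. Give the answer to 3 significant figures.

Mass balance on the solute (V constant): V dC/dt = Q(C_in − C).
Rewrite as dC/dt + C/τ = C_in/τ, τ = V/Q = 52.930 s.
Solution: C(t) = C_in + (C₀ − C_in) e^(−t/τ).
C(107) = 0.353 + (1.75 − 0.353)·e^(−107/52.930) = 0.353 + (1.3970)·0.13245 = 0.53803 g/L.

0.538 g/L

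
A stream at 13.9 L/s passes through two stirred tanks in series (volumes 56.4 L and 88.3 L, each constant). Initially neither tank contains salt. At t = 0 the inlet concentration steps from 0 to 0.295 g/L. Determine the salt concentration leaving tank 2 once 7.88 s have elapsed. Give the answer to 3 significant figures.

Species balance on tank i: dCᵢ/dt = (Cᵢ₋₁ − Cᵢ)/τᵢ with τᵢ = Vᵢ/Q.
τ₁ = 56.4/13.9 = 4.0576 s; τ₂ = 88.3/13.9 = 6.3525 s.
Tank 1: C₁ = C_in(1 − e^(−t/τ₁)). Tank 2 (τ₁ ≠ τ₂): C₂ = C_in[1 − (τ₁ e^(−t/τ₁) − τ₂ e^(−t/τ₂))/(τ₁ − τ₂)].
At t = 7.88: e^(−t/τ₁) = 0.14341, e^(−t/τ₂) = 0.28925.
C₂ = 0.295·[1 − (4.0576·0.14341 − 6.3525·0.28925)/(-2.2950)] = 0.295·0.45289 = 0.13360 g/L.

0.134 g/L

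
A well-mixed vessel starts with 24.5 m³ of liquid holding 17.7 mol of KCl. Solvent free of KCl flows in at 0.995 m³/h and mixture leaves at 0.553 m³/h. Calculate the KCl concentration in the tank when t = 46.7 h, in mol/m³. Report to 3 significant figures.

Let m(t) be the amount of KCl. Volume: V(t) = V₀ + (Q_in − Q_out) t = 24.5 + 0.44200 t; V(46.7) = 45.141 m³.
Solute balance: dm/dt = 0 − Q_out C = −Q_out m/V(t).
Separate: dm/m = −Q_out dt/V(t) ⇒ ln(m/m₀) = −(Q_out/(Q_in−Q_out)) ln(V/V₀).
m = m₀ (V₀/V)^(Q_out/(Q_in−Q_out)) = 17.7 × (24.5/45.141)^(1.2511) = 8.2397 mol.
C = m/V = 8.2397/45.141 = 0.18253 mol/m³.

0.183 mol/m³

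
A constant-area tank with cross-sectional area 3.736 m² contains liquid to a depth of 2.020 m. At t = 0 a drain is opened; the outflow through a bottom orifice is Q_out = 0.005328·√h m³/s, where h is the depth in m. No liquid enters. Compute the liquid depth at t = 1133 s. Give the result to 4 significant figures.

A dh/dt = −Q_out = −0.005328 √h.
This is separable: 2 d(√h)/dt = −0.005328/A, so √h = √h₀ − (0.005328/(2A)) t.
√h = √2.020 − 0.005328·1133/(2·3.736) = 1.42127 − 0.807899 = 0.613368.
h = 0.613368² = 0.376220 m.

0.3762 m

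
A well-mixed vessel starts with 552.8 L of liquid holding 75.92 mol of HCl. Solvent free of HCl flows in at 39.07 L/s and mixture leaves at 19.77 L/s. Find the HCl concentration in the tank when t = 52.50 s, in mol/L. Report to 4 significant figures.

Let m(t) be the amount of HCl. Volume: V(t) = V₀ + (Q_in − Q_out) t = 552.8 + 19.3000 t; V(52.50) = 1566.05 L.
Solute balance: dm/dt = 0 − Q_out C = −Q_out m/V(t).
dm/m = −Q_out dt/(V₀ + 19.3000 t); integrating gives ln(m/m₀) = −(Q_out/(Q_in−Q_out)) ln(V/V₀).
m = m₀ (V₀/V)^(Q_out/(Q_in−Q_out)) = 75.92 × (552.8/1566.05)^(1.02435) = 26.1280 mol.
C = m/V = 26.1280/1566.05 = 0.0166840 mol/L.

0.01668 mol/L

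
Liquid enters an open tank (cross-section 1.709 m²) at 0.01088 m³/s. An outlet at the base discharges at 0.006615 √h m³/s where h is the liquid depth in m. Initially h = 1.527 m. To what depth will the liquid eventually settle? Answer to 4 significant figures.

2.705 m

Unsteady balance on liquid volume: A dh/dt = Q_in − 0.006615 √h. At steady state dh/dt = 0:
Q_in = 0.006615 √h_ss ⇒ √h_ss = 0.01088/0.006615 = 1.64475.
h_ss = 1.64475² = 2.70519 m. (Since h₀ = 1.527 m < h_ss, the level will rise toward this value.)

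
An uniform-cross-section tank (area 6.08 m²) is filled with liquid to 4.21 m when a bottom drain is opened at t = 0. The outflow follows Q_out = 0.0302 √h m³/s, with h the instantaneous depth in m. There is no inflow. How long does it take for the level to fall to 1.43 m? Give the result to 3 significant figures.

Mass balance (ρ constant): A dh/dt = −0.0302 √h.
∫ h^(−1/2) dh = −(0.0302/A) ∫ dt, giving 2√h = 2√h₀ − (0.0302/A) t.
t = 2A(√h₀ − √h)/0.0302 = 2·6.08·(√4.21 − √1.43)/0.0302
  = 12.160 × (2.0518 − 1.1958) / 0.0302 = 344.67 s.

345 s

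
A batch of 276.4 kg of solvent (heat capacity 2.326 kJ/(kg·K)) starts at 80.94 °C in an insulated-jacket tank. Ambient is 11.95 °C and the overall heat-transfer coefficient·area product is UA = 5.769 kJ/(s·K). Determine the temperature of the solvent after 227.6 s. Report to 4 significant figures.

20.90 °C

M c_p dT/dt = −UA(T − T_amb).
dT/dt = (T_ss − T)/τ with T_ss = T_amb = 11.9500 °C, τ = M c_p/UA = 276.4·2.326/5.769 = 111.442 s.
Integrating: T(t) = T_ss + (T₀ − T_ss) e^(−t/τ).
T(227.6) = 11.9500 + (68.9900)·0.129727 = 20.8998 °C.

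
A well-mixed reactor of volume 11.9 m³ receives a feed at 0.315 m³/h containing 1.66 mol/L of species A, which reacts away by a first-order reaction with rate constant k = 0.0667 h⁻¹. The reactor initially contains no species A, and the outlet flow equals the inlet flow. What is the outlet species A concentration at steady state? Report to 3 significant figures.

0.472 mol/L

Accumulation = in − out − consumed: V dC/dt = Q C_in − Q C − k V C.
Steady state (dC/dt = 0): C_ss = Q C_in/(Q + kV) = C_in/(1 + kV/Q).
C_ss = 0.315·1.66/(0.315 + 0.0667·11.9) = 0.52290/1.1087 = 0.47162 mol/L.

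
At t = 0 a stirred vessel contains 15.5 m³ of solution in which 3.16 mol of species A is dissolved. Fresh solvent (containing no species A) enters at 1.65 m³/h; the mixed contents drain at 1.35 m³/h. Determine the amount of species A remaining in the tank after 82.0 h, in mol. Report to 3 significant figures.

0.0439 mol

Let m(t) be the amount of species A. Volume: V(t) = V₀ + (Q_in − Q_out) t = 15.5 + 0.30000 t; V(82.0) = 40.100 m³.
No species A enters, so dm/dt = −Q_out · (m/V).
Separate: dm/m = −Q_out dt/V(t) ⇒ ln(m/m₀) = −(Q_out/(Q_in−Q_out)) ln(V/V₀).
m = m₀ (V₀/V)^(Q_out/(Q_in−Q_out)) = 3.16 × (15.5/40.100)^(4.5000) = 0.043856 mol.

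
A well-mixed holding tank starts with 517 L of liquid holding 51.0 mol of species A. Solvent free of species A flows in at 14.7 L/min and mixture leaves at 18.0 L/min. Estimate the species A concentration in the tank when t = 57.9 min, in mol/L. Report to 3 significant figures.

Total volume: dV/dt = Q_in − Q_out = -3.3000 L/min, so V(t) = 517 − 3.3000 t and V(57.9) = 325.93 L.
Species balance (pure solvent in): dm/dt = −Q_out · m/V(t).
dm/m = −Q_out dt/(V₀ − 3.3000 t); integrating gives ln(m/m₀) = −(Q_out/(Q_in−Q_out)) ln(V/V₀).
m = m₀ (V₀/V)^(Q_out/(Q_in−Q_out)) = 51.0 × (517/325.93)^(-5.4545) = 4.1178 mol.
C = m/V = 4.1178/325.93 = 0.012634 mol/L.

0.0126 mol/L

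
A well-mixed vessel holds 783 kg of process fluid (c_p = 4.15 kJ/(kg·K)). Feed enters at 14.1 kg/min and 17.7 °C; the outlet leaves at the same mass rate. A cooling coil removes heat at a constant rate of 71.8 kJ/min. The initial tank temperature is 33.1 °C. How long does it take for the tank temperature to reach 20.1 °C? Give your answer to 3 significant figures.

M c_p dT/dt = ṁ c_p (T_in − T) − Q̇.
τ = M/ṁ = 55.532 min; T_ss = T_in − Q̇/(ṁ c_p) = 16.473 °C.
T(t) = T_ss + (T₀ − T_ss) e^(−t/τ). Set T = 20.1:
e^(−t/τ) = (20.1 − 16.473)/(33.1 − 16.473) = 0.21814
t = −55.532 · ln(0.21814) = 84.554 min.

84.6 min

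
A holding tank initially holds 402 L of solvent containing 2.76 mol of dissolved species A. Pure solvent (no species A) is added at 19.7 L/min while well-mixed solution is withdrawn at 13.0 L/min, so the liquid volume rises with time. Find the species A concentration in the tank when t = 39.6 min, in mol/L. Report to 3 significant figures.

0.00155 mol/L

Let m(t) be the amount of species A. Volume: V(t) = V₀ + (Q_in − Q_out) t = 402 + 6.7000 t; V(39.6) = 667.32 L.
Species balance (pure solvent in): dm/dt = −Q_out · m/V(t).
Separate: dm/m = −Q_out dt/V(t) ⇒ ln(m/m₀) = −(Q_out/(Q_in−Q_out)) ln(V/V₀).
m = m₀ (V₀/V)^(Q_out/(Q_in−Q_out)) = 2.76 × (402/667.32)^(1.9403) = 1.0324 mol.
C = m/V = 1.0324/667.32 = 0.0015470 mol/L.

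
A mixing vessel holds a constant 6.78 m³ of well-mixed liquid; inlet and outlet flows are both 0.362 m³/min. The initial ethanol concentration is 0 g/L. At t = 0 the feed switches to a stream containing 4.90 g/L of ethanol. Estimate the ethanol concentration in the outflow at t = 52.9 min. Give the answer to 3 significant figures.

4.61 g/L

Accumulation = in − out for the solute gives V dC/dt = Q(C_in − C).
So dC/dt = (C_in − C)/τ with τ = V/Q = 6.78/0.362 = 18.729 min.
Solution: C(t) = C_in + (C₀ − C_in) e^(−t/τ).
C(52.9) = 4.90 + (0 − 4.90)·e^(−52.9/18.729) = 4.90 + (-4.9000)·0.059341 = 4.6092 g/L.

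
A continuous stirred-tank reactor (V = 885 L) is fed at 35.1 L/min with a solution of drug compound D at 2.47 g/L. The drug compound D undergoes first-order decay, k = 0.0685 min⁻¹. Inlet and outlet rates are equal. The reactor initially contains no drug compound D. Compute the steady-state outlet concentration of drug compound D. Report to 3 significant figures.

0.906 g/L

V dC/dt = Q(C_in − C) − k V C.
Steady state (dC/dt = 0): C_ss = Q C_in/(Q + kV) = C_in/(1 + kV/Q).
C_ss = 35.1·2.47/(35.1 + 0.0685·885) = 86.697/95.722 = 0.90571 g/L.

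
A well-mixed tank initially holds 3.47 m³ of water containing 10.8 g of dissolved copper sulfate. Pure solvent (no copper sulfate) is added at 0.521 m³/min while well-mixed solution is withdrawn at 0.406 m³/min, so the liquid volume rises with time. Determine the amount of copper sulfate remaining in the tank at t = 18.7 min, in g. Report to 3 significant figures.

Let m(t) be the amount of copper sulfate. Volume: V(t) = V₀ + (Q_in − Q_out) t = 3.47 + 0.11500 t; V(18.7) = 5.6205 m³.
Species balance (pure solvent in): dm/dt = −Q_out · m/V(t).
Separate: dm/m = −Q_out dt/V(t) ⇒ ln(m/m₀) = −(Q_out/(Q_in−Q_out)) ln(V/V₀).
m = m₀ (V₀/V)^(Q_out/(Q_in−Q_out)) = 10.8 × (3.47/5.6205)^(3.5304) = 1.9678 g.

1.97 g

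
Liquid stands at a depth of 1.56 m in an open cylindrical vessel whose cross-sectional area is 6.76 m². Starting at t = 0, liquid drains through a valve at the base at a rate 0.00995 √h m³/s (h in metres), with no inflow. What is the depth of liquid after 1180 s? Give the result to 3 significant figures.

A dh/dt = −Q_out = −0.00995 √h.
This is separable: 2 d(√h)/dt = −0.00995/A, so √h = √h₀ − (0.00995/(2A)) t.
√h = √1.56 − 0.00995·1180/(2·6.76) = 1.2490 − 0.86842 = 0.38058.
h = 0.38058² = 0.14484 m.

0.145 m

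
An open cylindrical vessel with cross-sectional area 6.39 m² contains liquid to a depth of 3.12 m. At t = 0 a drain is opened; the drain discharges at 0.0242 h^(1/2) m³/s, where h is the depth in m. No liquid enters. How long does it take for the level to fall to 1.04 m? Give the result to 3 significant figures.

394 s

With no inflow, A dh/dt = −0.0242 √h.
∫ h^(−1/2) dh = −(0.0242/A) ∫ dt, giving 2√h = 2√h₀ − (0.0242/A) t.
t = 2A(√h₀ − √h)/0.0242 = 2·6.39·(√3.12 − √1.04)/0.0242
  = 12.780 × (1.7664 − 1.0198) / 0.0242 = 394.25 s.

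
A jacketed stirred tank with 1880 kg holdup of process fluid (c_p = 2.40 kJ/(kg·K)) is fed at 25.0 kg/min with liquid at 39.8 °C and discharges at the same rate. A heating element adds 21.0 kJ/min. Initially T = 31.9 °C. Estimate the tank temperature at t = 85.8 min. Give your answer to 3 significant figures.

Heat balance on the well-mixed liquid: M c_p dT/dt = ṁ c_p (T_in − T) + 21.0.
Rearrange: dT/dt = (T_ss − T)/τ with τ = M/ṁ = 75.200 min and T_ss = T_in + Q̇/(ṁ c_p) = 40.150 °C.
Solution: T(t) = T_ss + (T₀ − T_ss) e^(−t/τ).
T(85.8) = 40.150 + (-8.2500)·e^(−85.8/75.200) = 40.150 + (-8.2500)·0.31951 = 37.514 °C.

37.5 °C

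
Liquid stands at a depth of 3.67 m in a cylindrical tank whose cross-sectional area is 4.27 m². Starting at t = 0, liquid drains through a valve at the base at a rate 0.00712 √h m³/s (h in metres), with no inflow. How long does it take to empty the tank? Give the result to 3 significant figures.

2300 s

A dh/dt = −Q_out = −0.00712 √h.
Separate and integrate: 2(√h − √h₀) = −(0.00712/A) t.
Tank is empty when √h = 0: t_empty = 2A√h₀/0.00712.
t_empty = 2·4.27·√3.67/0.00712 = 8.5400·1.9157/0.00712 = 2297.8 s.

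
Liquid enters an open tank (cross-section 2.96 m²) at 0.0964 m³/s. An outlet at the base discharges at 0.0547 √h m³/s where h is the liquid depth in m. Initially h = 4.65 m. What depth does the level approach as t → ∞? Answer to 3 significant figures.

3.11 m

Unsteady balance on liquid volume: A dh/dt = Q_in − 0.0547 √h. At steady state dh/dt = 0:
Q_in = 0.0547 √h_ss ⇒ √h_ss = 0.0964/0.0547 = 1.7623.
h_ss = 1.7623² = 3.1058 m. (Since h₀ = 4.65 m > h_ss, the level will fall toward this value.)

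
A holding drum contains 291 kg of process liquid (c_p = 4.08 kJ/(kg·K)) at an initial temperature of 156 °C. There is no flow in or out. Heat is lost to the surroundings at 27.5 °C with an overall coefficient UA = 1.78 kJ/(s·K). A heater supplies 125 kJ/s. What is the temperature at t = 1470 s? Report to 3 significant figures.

104 °C

Lumped-capacitance energy balance: M c_p dT/dt = UA(T_amb − T) + Q̇.
dT/dt = (T_ss − T)/τ with T_ss = T_amb + Q̇/UA = 27.5 + 125/1.78 = 97.725 °C, τ = M c_p/UA = 291·4.08/1.78 = 667.01 s.
Solution: T(t) = T_ss + (T₀ − T_ss) e^(−t/τ).
T(1470) = 97.725 + (58.275)·0.11038 = 104.16 °C.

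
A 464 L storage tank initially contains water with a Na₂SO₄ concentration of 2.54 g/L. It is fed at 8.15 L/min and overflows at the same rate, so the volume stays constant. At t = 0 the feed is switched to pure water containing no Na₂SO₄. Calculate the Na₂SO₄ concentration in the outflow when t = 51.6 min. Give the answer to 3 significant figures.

1.03 g/L

Accumulation = in − out for the solute gives V dC/dt = Q(C_in − C).
So dC/dt = (C_in − C)/τ with τ = V/Q = 464/8.15 = 56.933 min.
C approaches C_in exponentially: C(t) = C_in + (C₀ − C_in) e^(−t/τ).
C(51.6) = 0 + (2.54 − 0)·e^(−51.6/56.933) = 0 + (2.5400)·0.40400 = 1.0262 g/L.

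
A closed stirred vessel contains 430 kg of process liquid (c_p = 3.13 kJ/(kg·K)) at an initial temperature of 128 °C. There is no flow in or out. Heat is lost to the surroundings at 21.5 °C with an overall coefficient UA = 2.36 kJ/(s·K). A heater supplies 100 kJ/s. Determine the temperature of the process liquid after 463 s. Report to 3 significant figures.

Energy balance: M c_p dT/dt = −UA(T − T_amb) + Q̇.
dT/dt = (T_ss − T)/τ with T_ss = T_amb + Q̇/UA = 21.5 + 100/2.36 = 63.873 °C, τ = M c_p/UA = 430·3.13/2.36 = 570.30 s.
Integrating: T(t) = T_ss + (T₀ − T_ss) e^(−t/τ).
T(463) = 63.873 + (64.127)·0.44403 = 92.347 °C.

92.3 °C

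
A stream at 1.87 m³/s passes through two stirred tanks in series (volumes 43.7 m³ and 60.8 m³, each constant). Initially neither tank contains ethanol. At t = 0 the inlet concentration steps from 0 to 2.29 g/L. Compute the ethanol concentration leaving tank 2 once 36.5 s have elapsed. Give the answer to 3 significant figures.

0.868 g/L

Time constants: τᵢ = Vᵢ/Q for each well-mixed tank.
τ₁ = 43.7/1.87 = 23.369 s; τ₂ = 60.8/1.87 = 32.513 s.
Tank 1: C₁ = C_in(1 − e^(−t/τ₁)). Tank 2 (τ₁ ≠ τ₂): C₂ = C_in[1 − (τ₁ e^(−t/τ₁) − τ₂ e^(−t/τ₂))/(τ₁ − τ₂)].
At t = 36.5: e^(−t/τ₁) = 0.20974, e^(−t/τ₂) = 0.32543.
C₂ = 2.29·[1 − (23.369·0.20974 − 32.513·0.32543)/(-9.1444)] = 2.29·0.37892 = 0.86773 g/L.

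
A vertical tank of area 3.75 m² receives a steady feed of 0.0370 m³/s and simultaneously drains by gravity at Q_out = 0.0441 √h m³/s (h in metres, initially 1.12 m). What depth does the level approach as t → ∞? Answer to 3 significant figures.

A dh/dt = Q_in − 0.0441 √h. Steady state requires inflow = outflow:
Q_in = 0.0441 √h_ss ⇒ √h_ss = 0.0370/0.0441 = 0.83900.
h_ss = 0.83900² = 0.70392 m. (Since h₀ = 1.12 m > h_ss, the level will fall toward this value.)

0.704 m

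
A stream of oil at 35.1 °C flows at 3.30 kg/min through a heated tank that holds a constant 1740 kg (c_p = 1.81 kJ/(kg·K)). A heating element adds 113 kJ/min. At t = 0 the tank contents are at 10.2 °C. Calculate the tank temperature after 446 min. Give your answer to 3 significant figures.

M c_p dT/dt = ṁ c_p (T_in − T) + Q̇.
Rearrange: dT/dt = (T_ss − T)/τ with τ = M/ṁ = 527.27 min and T_ss = T_in + Q̇/(ṁ c_p) = 54.018 °C.
This is linear first-order; T(t) = T_ss + (T₀ − T_ss) e^(−t/τ).
T(446) = 54.018 + (-43.818)·e^(−446/527.27) = 54.018 + (-43.818)·0.42919 = 35.212 °C.

35.2 °C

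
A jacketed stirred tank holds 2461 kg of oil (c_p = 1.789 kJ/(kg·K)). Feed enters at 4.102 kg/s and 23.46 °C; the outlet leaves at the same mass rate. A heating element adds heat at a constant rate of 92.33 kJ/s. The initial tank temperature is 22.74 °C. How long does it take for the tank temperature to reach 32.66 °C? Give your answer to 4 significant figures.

M c_p dT/dt = ṁ c_p (T_in − T) + Q̇.
τ = M/ṁ = 599.951 s; T_ss = T_in + Q̇/(ṁ c_p) = 36.0416 °C.
T(t) = T_ss + (T₀ − T_ss) e^(−t/τ). Set T = 32.66:
e^(−t/τ) = (32.66 − 36.0416)/(22.74 − 36.0416) = 0.254227
t = −599.951 · ln(0.254227) = 821.651 s.

821.7 s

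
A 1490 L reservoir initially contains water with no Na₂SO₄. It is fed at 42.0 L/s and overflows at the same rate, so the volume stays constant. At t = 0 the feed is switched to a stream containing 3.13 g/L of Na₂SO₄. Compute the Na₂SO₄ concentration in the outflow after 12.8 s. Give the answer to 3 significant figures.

0.948 g/L

Transient balance on the dissolved component: V dC/dt = Q(C_in − C).
So dC/dt = (C_in − C)/τ with τ = V/Q = 1490/42.0 = 35.476 s.
C approaches C_in exponentially: C(t) = C_in + (C₀ − C_in) e^(−t/τ).
C(12.8) = 3.13 + (0 − 3.13)·e^(−12.8/35.476) = 3.13 + (-3.1300)·0.69711 = 0.94803 g/L.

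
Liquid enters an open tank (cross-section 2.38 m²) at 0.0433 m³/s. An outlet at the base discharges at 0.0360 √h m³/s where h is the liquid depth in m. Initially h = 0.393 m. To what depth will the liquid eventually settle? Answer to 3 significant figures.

1.45 m

Volume balance on the tank: A dh/dt = Q_in − 0.0360 √h. At steady state dh/dt = 0:
Q_in = 0.0360 √h_ss ⇒ √h_ss = 0.0433/0.0360 = 1.2028.
h_ss = 1.2028² = 1.4467 m. (Since h₀ = 0.393 m < h_ss, the level will rise toward this value.)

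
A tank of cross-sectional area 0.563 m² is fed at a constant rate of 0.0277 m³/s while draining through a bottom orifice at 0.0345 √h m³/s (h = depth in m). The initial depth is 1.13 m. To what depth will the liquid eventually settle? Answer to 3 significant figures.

A dh/dt = Q_in − 0.0345 √h. Steady state requires inflow = outflow:
Q_in = 0.0345 √h_ss ⇒ √h_ss = 0.0277/0.0345 = 0.80290.
h_ss = 0.80290² = 0.64465 m. (Since h₀ = 1.13 m > h_ss, the level will fall toward this value.)

0.645 m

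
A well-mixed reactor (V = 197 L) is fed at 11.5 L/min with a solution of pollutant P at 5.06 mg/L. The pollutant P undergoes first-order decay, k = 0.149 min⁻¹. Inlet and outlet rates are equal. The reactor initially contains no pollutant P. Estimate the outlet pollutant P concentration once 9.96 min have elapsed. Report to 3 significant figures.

Species balance: V dC/dt = Q C_in − Q C − k V C.
This is linear with rate a = Q/V + k = 0.20738 min⁻¹.
C_ss = Q C_in/(Q + kV) = 1.4244 mg/L; C(t) = C_ss + (C₀ − C_ss) e^(−a t).
C(9.96) = 1.4244 + (-1.4244)·e^(−0.20738·9.96) = 1.4244 + (-1.4244)·0.12676 = 1.2438 mg/L.

1.24 mg/L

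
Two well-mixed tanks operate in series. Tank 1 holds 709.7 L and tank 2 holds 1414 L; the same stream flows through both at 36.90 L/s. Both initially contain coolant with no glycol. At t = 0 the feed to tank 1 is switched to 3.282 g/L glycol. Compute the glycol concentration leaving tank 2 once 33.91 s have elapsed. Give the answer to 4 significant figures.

1.130 g/L

Time constants: τᵢ = Vᵢ/Q for each well-mixed tank.
τ₁ = 709.7/36.90 = 19.2331 s; τ₂ = 1414/36.90 = 38.3198 s.
Solving the cascade with C₁(0)=C₂(0)=0 gives C₂(t) = C_in[1 − (τ₁ e^(−t/τ₁) − τ₂ e^(−t/τ₂))/(τ₁ − τ₂)].
At t = 33.91: e^(−t/τ₁) = 0.171511, e^(−t/τ₂) = 0.412747.
C₂ = 3.282·[1 − (19.2331·0.171511 − 38.3198·0.412747)/(-19.0867)] = 3.282·0.344168 = 1.12956 g/L.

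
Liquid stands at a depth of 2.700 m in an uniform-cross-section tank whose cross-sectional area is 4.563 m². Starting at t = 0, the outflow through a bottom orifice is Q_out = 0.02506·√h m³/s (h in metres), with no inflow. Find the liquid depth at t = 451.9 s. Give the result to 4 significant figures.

Mass balance (ρ constant): A dh/dt = −0.02506 √h.
This is separable: 2 d(√h)/dt = −0.02506/A, so √h = √h₀ − (0.02506/(2A)) t.
√h = √2.700 − 0.02506·451.9/(2·4.563) = 1.64317 − 1.24092 = 0.402250.
h = 0.402250² = 0.161805 m.

0.1618 m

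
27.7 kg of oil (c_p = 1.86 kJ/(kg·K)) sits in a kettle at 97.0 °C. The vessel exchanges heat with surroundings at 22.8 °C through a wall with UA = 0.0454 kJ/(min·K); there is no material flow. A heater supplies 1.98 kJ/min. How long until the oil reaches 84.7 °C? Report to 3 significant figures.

M c_p dT/dt = −UA(T − T_amb) + Q̇.
τ = M c_p/UA = 1134.8 min; T_ss = T_amb + Q̇/UA = 22.8 + 1.98/0.0454 = 66.412 °C.
T(t) = T_ss + (T₀ − T_ss)e^(−t/τ); set T = 84.7:
t = −τ ln[(T − T_ss)/(T₀ − T_ss)] = −1134.8 · ln(0.59788) = 583.73 min.

584 min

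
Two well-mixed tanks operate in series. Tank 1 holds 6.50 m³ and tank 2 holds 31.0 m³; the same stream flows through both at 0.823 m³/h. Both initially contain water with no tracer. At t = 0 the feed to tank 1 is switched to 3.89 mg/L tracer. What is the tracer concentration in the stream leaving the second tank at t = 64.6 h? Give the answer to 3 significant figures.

Time constants: τᵢ = Vᵢ/Q for each well-mixed tank.
τ₁ = 6.50/0.823 = 7.8979 h; τ₂ = 31.0/0.823 = 37.667 h.
Solving the cascade with C₁(0)=C₂(0)=0 gives C₂(t) = C_in[1 − (τ₁ e^(−t/τ₁) − τ₂ e^(−t/τ₂))/(τ₁ − τ₂)].
At t = 64.6: e^(−t/τ₁) = 0.00028038, e^(−t/τ₂) = 0.17996.
C₂ = 3.89·[1 − (7.8979·0.00028038 − 37.667·0.17996)/(-29.769)] = 3.89·0.77237 = 3.0045 mg/L.

3.00 mg/L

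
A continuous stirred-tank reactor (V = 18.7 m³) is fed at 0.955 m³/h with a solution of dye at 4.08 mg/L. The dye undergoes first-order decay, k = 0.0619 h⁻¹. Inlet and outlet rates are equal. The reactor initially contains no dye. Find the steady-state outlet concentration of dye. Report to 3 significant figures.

Accumulation = in − out − consumed: V dC/dt = Q C_in − Q C − k V C.
At steady state: 0 = Q C_in − (Q + kV) C_ss, so C_ss = Q C_in/(Q + kV).
C_ss = 0.955·4.08/(0.955 + 0.0619·18.7) = 3.8964/2.1125 = 1.8444 mg/L.

1.84 mg/L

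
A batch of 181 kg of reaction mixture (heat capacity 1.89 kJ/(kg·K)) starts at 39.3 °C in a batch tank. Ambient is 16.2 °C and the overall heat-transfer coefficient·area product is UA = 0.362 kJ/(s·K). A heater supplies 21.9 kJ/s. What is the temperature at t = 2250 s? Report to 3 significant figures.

Lumped-capacitance energy balance: M c_p dT/dt = UA(T_amb − T) + Q̇.
dT/dt = (T_ss − T)/τ with T_ss = T_amb + Q̇/UA = 16.2 + 21.9/0.362 = 76.697 °C, τ = M c_p/UA = 181·1.89/0.362 = 945.00 s.
T approaches T_ss exponentially: T(t) = T_ss + (T₀ − T_ss) e^(−t/τ).
T(2250) = 76.697 + (-37.397)·0.092462 = 73.239 °C.

73.2 °C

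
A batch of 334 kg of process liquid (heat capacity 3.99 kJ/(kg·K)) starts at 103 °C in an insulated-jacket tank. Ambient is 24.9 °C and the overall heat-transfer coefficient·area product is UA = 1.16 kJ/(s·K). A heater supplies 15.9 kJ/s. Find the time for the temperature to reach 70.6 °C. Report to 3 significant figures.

804 s

Lumped-capacitance energy balance: M c_p dT/dt = UA(T_amb − T) + Q̇.
τ = M c_p/UA = 1148.8 s; T_ss = T_amb + Q̇/UA = 24.9 + 15.9/1.16 = 38.607 °C.
T(t) = T_ss + (T₀ − T_ss)e^(−t/τ); set T = 70.6:
t = −τ ln[(T − T_ss)/(T₀ − T_ss)] = −1148.8 · ln(0.49684) = 803.60 s.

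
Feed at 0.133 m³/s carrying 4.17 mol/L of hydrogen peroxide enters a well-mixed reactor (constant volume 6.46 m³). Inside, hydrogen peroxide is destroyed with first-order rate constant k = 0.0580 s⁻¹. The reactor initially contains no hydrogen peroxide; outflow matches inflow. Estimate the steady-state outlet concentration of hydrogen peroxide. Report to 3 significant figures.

V dC/dt = Q(C_in − C) − k V C.
At steady state: 0 = Q C_in − (Q + kV) C_ss, so C_ss = Q C_in/(Q + kV).
C_ss = 0.133·4.17/(0.133 + 0.0580·6.46) = 0.55461/0.50768 = 1.0924 mol/L.

1.09 mol/L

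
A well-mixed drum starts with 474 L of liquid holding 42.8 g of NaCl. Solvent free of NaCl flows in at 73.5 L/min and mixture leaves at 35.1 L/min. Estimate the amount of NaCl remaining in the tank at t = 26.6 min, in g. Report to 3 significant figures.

Total volume: dV/dt = Q_in − Q_out = 38.400 L/min, so V(t) = 474 + 38.400 t and V(26.6) = 1495.4 L.
No NaCl enters, so dm/dt = −Q_out · (m/V).
dm/m = −Q_out dt/(V₀ + 38.400 t); integrating gives ln(m/m₀) = −(Q_out/(Q_in−Q_out)) ln(V/V₀).
m = m₀ (V₀/V)^(Q_out/(Q_in−Q_out)) = 42.8 × (474/1495.4)^(0.91406) = 14.974 g.

15.0 g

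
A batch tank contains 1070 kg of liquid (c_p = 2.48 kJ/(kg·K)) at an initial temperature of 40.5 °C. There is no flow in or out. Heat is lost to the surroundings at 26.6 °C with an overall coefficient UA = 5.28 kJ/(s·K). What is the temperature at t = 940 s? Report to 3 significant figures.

28.7 °C

Unsteady energy balance on the tank contents: M c_p dT/dt = −UA(T − T_amb).
dT/dt = (T_ss − T)/τ with T_ss = T_amb = 26.600 °C, τ = M c_p/UA = 1070·2.48/5.28 = 502.58 s.
Integrating: T(t) = T_ss + (T₀ − T_ss) e^(−t/τ).
T(940) = 26.600 + (13.900)·0.15407 = 28.742 °C.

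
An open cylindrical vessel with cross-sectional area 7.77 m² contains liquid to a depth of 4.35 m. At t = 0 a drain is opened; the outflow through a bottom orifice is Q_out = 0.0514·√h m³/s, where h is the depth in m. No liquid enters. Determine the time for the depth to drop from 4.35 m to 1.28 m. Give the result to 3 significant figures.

289 s

With no inflow, A dh/dt = −0.0514 √h.
This is separable: 2 d(√h)/dt = −0.0514/A, so √h = √h₀ − (0.0514/(2A)) t.
t = 2A(√h₀ − √h)/0.0514 = 2·7.77·(√4.35 − √1.28)/0.0514
  = 15.540 × (2.0857 − 1.1314) / 0.0514 = 288.52 s.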